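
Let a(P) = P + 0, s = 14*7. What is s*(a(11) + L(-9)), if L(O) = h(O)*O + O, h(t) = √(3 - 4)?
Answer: 196 - 882*I ≈ 196.0 - 882.0*I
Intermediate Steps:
s = 98
h(t) = I (h(t) = √(-1) = I)
a(P) = P
L(O) = O + I*O (L(O) = I*O + O = O + I*O)
s*(a(11) + L(-9)) = 98*(11 - 9*(1 + I)) = 98*(11 + (-9 - 9*I)) = 98*(2 - 9*I) = 196 - 882*I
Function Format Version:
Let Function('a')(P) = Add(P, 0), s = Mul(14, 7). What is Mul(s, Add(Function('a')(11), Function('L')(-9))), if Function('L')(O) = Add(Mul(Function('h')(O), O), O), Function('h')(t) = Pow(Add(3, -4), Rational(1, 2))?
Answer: Add(196, Mul(-882, I)) ≈ Add(196.00, Mul(-882.00, I))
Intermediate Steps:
s = 98
Function('h')(t) = I (Function('h')(t) = Pow(-1, Rational(1, 2)) = I)
Function('a')(P) = P
Function('L')(O) = Add(O, Mul(I, O)) (Function('L')(O) = Add(Mul(I, O), O) = Add(O, Mul(I, O)))
Mul(s, Add(Function('a')(11), Function('L')(-9))) = Mul(98, Add(11, Mul(-9, Add(1, I)))) = Mul(98, Add(11, Add(-9, Mul(-9, I)))) = Mul(98, Add(2, Mul(-9, I))) = Add(196, Mul(-882, I))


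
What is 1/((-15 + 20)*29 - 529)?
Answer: -1/384 ≈ -0.0026042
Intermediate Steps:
1/((-15 + 20)*29 - 529) = 1/(5*29 - 529) = 1/(145 - 529) = 1/(-384) = -1/384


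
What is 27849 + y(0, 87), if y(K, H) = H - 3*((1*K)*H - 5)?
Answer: 27951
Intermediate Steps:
y(K, H) = 15 + H - 3*H*K (y(K, H) = H - 3*(K*H - 5) = H - 3*(H*K - 5) = H - 3*(-5 + H*K) = H + (15 - 3*H*K) = 15 + H - 3*H*K)
27849 + y(0, 87) = 27849 + (15 + 87 - 3*87*0) = 27849 + (15 + 87 + 0) = 27849 + 102 = 27951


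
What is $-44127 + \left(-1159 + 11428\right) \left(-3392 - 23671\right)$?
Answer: $-277954074$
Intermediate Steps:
$-44127 + \left(-1159 + 11428\right) \left(-3392 - 23671\right) = -44127 + 10269 \left(-27063\right) = -44127 - 277909947 = -277954074$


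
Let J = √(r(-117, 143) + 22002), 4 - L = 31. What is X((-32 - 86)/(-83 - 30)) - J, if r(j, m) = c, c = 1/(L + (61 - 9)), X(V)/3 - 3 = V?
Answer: 1371/113 - √550051/5 ≈ -136.20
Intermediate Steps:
L = -27 (L = 4 - 1*31 = 4 - 31 = -27)
X(V) = 9 + 3*V
c = 1/25 (c = 1/(-27 + (61 - 9)) = 1/(-27 + 52) = 1/25 ≈ 0.040000)
r(j, m) = 1/25
J = √550051/5 (J = √(1/25 + 22002) = √(550051/25) = √550051/5 ≈ 148.33)
X((-32 - 86)/(-83 - 30)) - J = (9 + 3*((-32 - 86)/(-83 - 30))) - √550051/5 = (9 + 3*(-118/(-113))) - √550051/5 = (9 + 3*(-118*(-1/113))) - √550051/5 = (9 + 3*(118/113)) - √550051/5 = (9 + 354/113) - √550051/5 = 1371/113 - √550051/5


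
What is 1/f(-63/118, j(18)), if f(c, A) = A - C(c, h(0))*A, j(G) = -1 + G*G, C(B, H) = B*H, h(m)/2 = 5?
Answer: 59/120802 ≈ 0.00048840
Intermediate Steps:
h(m) = 10 (h(m) = 2*5 = 10)
j(G) = -1 + G**2
f(c, A) = A - 10*A*c (f(c, A) = A - c*10*A = A - 10*c*A = A - 10*A*c)
1/f(-63/118, j(18)) = 1/((-1 + 18**2)*(1 - (-630)/118)) = 1/((-1 + 324)*(1 - (-630)/118)) = 1/(323*(1 - 10*(-63/118))) = 1/(323*(1 + 315/59)) = 1/(323*(374/59)) = 1/(120802/59) = 59/120802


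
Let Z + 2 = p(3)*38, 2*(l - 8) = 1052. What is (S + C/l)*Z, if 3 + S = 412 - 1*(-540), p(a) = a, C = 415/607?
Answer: 17226013112/162069 ≈ 1.0629e+5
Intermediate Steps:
l = 534 (l = 8 + (1/2)*1052 = 8 + 526 = 534)
C = 415/607 (C = 415*(1/607) = 415/607 ≈ 0.68369)
Z = 112 (Z = -2 + 3*38 = -2 + 114 = 112)
S = 949 (S = -3 + (412 - 1*(-540)) = -3 + (412 + 540) = -3 + 952 = 949)
(S + C/l)*Z = (949 + (415/607)/534)*112 = (949 + (415/607)*(1/534))*112 = (949 + 415/324138)*112 = (307607377/324138)*112 = 17226013112/162069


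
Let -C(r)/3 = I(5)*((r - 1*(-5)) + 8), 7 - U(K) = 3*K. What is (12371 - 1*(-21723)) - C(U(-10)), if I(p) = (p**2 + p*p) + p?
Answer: 42344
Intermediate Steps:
I(p) = p + 2*p**2 (I(p) = (p**2 + p**2) + p = 2*p**2 + p = p + 2*p**2)
U(K) = 7 - 3*K
C(r) = -2145 - 165*r (C(r) = -3*5*(1 + 2*5)*((r - 1*(-5)) + 8) = -3*5*(1 + 10)*((r + 5) + 8) = -3*5*11*((5 + r) + 8) = -165*(13 + r) = -3*(715 + 55*r) = -2145 - 165*r)
(12371 - 1*(-21723)) - C(U(-10)) = (12371 - 1*(-21723)) - (-2145 - 165*(7 - 3*(-10))) = (12371 + 21723) - (-2145 - 165*(7 + 30)) = 34094 - (-2145 - 165*37) = 34094 - (-2145 - 6105) = 34094 - 1*(-8250) = 34094 + 8250 = 42344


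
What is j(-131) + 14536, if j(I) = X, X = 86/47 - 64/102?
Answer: 34845674/2397 ≈ 14537.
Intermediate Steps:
X = 2882/2397 (X = 86*(1/47) - 64*1/102 = 86/47 - 32/51 = 2882/2397 ≈ 1.2023)
j(I) = 2882/2397
j(-131) + 14536 = 2882/2397 + 14536 = 34845674/2397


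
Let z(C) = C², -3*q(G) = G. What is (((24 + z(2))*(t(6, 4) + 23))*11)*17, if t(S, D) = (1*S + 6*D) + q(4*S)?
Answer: 235620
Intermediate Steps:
q(G) = -G/3
t(S, D) = 6*D - S/3 (t(S, D) = (1*S + 6*D) - 4*S/3 = (S + 6*D) - 4*S/3 = 6*D - S/3)
(((24 + z(2))*(t(6, 4) + 23))*11)*17 = (((24 + 2²)*((6*4 - ⅓*6) + 23))*11)*17 = (((24 + 4)*((24 - 2) + 23))*11)*17 = ((28*(22 + 23))*11)*17 = ((28*45)*11)*17 = (1260*11)*17 = 13860*17 = 235620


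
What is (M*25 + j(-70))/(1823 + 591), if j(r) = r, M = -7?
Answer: -245/2414 ≈ -0.10149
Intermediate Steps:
(M*25 + j(-70))/(1823 + 591) = (-7*25 - 70)/(1823 + 591) = (-175 - 70)/2414 = -245*1/2414 = -245/2414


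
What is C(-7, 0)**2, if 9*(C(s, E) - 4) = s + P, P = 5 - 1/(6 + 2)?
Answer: 73441/5184 ≈ 14.167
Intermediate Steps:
P = 39/8 (P = 5 - 1/8 = 39/8 ≈ 4.8750)
C(s, E) = 109/24 + s/9 (C(s, E) = 4 + (s + 39/8)/9 = 4 + (39/8 + s)/9 = 4 + (13/24 + s/9) = 109/24 + s/9)
C(-7, 0)**2 = (109/24 + (1/9)*(-7))**2 = (109/24 - 7/9)**2 = (271/72)**2 = 73441/5184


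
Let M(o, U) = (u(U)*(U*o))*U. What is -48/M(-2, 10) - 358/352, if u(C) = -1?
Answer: -5531/4400 ≈ -1.2570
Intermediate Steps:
M(o, U) = -o*U² (M(o, U) = (-U*o)*U = -o*U²)
-48/M(-2, 10) - 358/352 = -48/((-1*(-2)*10²)) - 358/352 = -48/((-1*(-2)*100)) - 358*1/352 = -48/200 - 179/176 = -48*1/200 - 179/176 = -6/25 - 179/176 = -5531/4400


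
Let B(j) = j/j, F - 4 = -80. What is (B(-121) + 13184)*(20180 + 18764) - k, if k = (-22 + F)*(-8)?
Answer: 513475856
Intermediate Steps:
F = -76 (F = 4 - 80 = -76)
B(j) = 1
k = 784 (k = (-22 - 76)*(-8) = -98*(-8) = 784)
(B(-121) + 13184)*(20180 + 18764) - k = (1 + 13184)*(20180 + 18764) - 1*784 = 13185*38944 - 784 = 513476640 - 784 = 513475856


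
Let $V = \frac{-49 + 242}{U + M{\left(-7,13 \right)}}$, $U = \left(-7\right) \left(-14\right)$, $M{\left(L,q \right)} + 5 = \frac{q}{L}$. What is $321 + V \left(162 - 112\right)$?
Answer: $\frac{136174}{319} \approx 426.88$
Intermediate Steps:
$M{\left(L,q \right)} = -5 + \frac{q}{L}$
$U = 98$
$V = \frac{1351}{638}$ ($V = \frac{-49 + 242}{98 - \left(5 - \frac{13}{-7}\right)} = \frac{193}{98 + \left(-5 + 13 \left(- \frac{1}{7}\right)\right)} = \frac{193}{98 - \frac{48}{7}} = \frac{193}{\frac{638}{7}} = 193 \cdot \frac{7}{638} = \frac{1351}{638} \approx 2.1176$)
$321 + V \left(162 - 112\right) = 321 + \frac{1351 \left(162 - 112\right)}{638} = 321 + \frac{1351}{638} \cdot 50 = 321 + \frac{33775}{319} = \frac{136174}{319}$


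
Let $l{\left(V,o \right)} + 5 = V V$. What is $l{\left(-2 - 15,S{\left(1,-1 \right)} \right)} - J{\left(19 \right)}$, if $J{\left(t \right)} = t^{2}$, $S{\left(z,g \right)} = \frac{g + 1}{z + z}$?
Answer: $-77$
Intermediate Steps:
$S{\left(z,g \right)} = \frac{1 + g}{2 z}$
$l{\left(V,o \right)} = -5 + V^{2}$ ($l{\left(V,o \right)} = -5 + V V = -5 + V^{2}$)
$l{\left(-2 - 15,S{\left(1,-1 \right)} \right)} - J{\left(19 \right)} = \left(-5 + \left(-2 - 15\right)^{2}\right) - 19^{2} = \left(-5 + \left(-17\right)^{2}\right) - 361 = \left(-5 + 289\right) - 361 = 284 - 361 = -77$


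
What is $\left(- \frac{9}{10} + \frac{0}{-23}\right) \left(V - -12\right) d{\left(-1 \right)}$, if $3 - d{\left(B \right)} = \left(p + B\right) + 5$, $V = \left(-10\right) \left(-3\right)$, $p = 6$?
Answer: $\frac{1323}{5} \approx 264.6$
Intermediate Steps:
$V = 30$
$d{\left(B \right)} = -8 - B$ ($d{\left(B \right)} = 3 - \left(\left(6 + B\right) + 5\right) = 3 - \left(11 + B\right) = -8 - B$)
$\left(- \frac{9}{10} + \frac{0}{-23}\right) \left(V - -12\right) d{\left(-1 \right)} = \left(- \frac{9}{10} + \frac{0}{-23}\right) \left(30 - -12\right) \left(-8 - -1\right) = \left(\left(-9\right) \frac{1}{10} + 0 \left(- \frac{1}{23}\right)\right) \left(30 + 12\right) \left(-8 + 1\right) = \left(- \frac{9}{10} + 0\right) 42 \left(-7\right) = \left(- \frac{9}{10}\right) 42 \left(-7\right) = \left(- \frac{189}{5}\right) \left(-7\right) = \frac{1323}{5}$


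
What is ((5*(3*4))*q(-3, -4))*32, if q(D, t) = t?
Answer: -7680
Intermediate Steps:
((5*(3*4))*q(-3, -4))*32 = ((5*(3*4))*(-4))*32 = ((5*12)*(-4))*32 = (60*(-4))*32 = -240*32 = -7680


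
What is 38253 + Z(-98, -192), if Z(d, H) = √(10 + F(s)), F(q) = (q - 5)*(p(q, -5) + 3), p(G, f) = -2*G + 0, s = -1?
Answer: 38253 + 2*I*√5 ≈ 38253.0 + 4.4721*I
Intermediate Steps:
p(G, f) = -2*G
F(q) = (-5 + q)*(3 - 2*q) (F(q) = (q - 5)*(-2*q + 3) = (-5 + q)*(3 - 2*q))
Z(d, H) = 2*I*√5 (Z(d, H) = √(10 + (-15 - 2*(-1)² + 13*(-1))) = √(10 + (-15 - 2*1 - 13)) = √(10 + (-15 - 2 - 13)) = √(10 - 30) = √(-20) = 2*I*√5)
38253 + Z(-98, -192) = 38253 + 2*I*√5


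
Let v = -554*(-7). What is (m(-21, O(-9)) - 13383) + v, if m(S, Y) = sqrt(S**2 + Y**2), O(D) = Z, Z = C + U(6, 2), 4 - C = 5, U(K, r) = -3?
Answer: -9505 + sqrt(457) ≈ -9483.6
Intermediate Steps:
v = 3878
C = -1 (C = 4 - 1*5 = 4 - 5 = -1)
Z = -4 (Z = -1 - 3 = -4)
O(D) = -4
(m(-21, O(-9)) - 13383) + v = (sqrt((-21)**2 + (-4)**2) - 13383) + 3878 = (sqrt(441 + 16) - 13383) + 3878 = (sqrt(457) - 13383) + 3878 = (-13383 + sqrt(457)) + 3878 = -9505 + sqrt(457)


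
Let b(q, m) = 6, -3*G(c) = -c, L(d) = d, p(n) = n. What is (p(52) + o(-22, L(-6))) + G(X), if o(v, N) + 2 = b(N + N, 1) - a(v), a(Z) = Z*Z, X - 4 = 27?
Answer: -1253/3 ≈ -417.67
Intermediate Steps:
X = 31 (X = 4 + 27 = 31)
G(c) = c/3 (G(c) = -(-1)*c/3 = c/3)
a(Z) = Z²
o(v, N) = 4 - v² (o(v, N) = -2 + (6 - v²) = 4 - v²)
(p(52) + o(-22, L(-6))) + G(X) = (52 + (4 - 1*(-22)²)) + (⅓)*31 = (52 + (4 - 1*484)) + 31/3 = (52 + (4 - 484)) + 31/3 = (52 - 480) + 31/3 = -428 + 31/3 = -1253/3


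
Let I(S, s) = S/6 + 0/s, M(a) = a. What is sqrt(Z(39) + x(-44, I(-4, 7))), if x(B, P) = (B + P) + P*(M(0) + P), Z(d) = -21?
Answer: I*sqrt(587)/3 ≈ 8.076*I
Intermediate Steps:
I(S, s) = S/6 (I(S, s) = S*(1/6) + 0 = S/6 + 0 = S/6)
x(B, P) = B + P + P**2 (x(B, P) = (B + P) + P*(0 + P) = (B + P) + P*P = (B + P) + P**2 = B + P + P**2)
sqrt(Z(39) + x(-44, I(-4, 7))) = sqrt(-21 + (-44 + (1/6)*(-4) + ((1/6)*(-4))**2)) = sqrt(-21 + (-44 - 2/3 + (-2/3)**2)) = sqrt(-21 + (-44 - 2/3 + 4/9)) = sqrt(-21 - 398/9) = sqrt(-587/9) = I*sqrt(587)/3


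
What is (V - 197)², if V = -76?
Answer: 74529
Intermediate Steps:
(V - 197)² = (-76 - 197)² = (-273)² = 74529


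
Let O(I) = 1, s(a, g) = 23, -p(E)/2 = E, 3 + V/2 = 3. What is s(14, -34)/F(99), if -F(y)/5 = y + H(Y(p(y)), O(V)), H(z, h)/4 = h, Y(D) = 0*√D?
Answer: -23/515 ≈ -0.044660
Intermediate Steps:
V = 0 (V = -6 + 2*3 = -6 + 6 = 0)
p(E) = -2*E
Y(D) = 0
H(z, h) = 4*h
F(y) = -20 - 5*y (F(y) = -5*(y + 4*1) = -5*(y + 4) = -5*(4 + y) = -20 - 5*y)
s(14, -34)/F(99) = 23/(-20 - 5*99) = 23/(-20 - 495) = 23/(-515) = 23*(-1/515) = -23/515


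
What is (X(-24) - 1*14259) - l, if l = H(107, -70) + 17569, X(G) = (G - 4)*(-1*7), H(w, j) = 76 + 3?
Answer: -31711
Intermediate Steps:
H(w, j) = 79
X(G) = 28 - 7*G (X(G) = (-4 + G)*(-7) = 28 - 7*G)
l = 17648 (l = 79 + 17569 = 17648)
(X(-24) - 1*14259) - l = ((28 - 7*(-24)) - 1*14259) - 1*17648 = ((28 + 168) - 14259) - 17648 = (196 - 14259) - 17648 = -14063 - 17648 = -31711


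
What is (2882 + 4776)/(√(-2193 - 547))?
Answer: -3829*I*√685/685 ≈ -146.3*I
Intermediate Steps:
(2882 + 4776)/(√(-2193 - 547)) = 7658/(√(-2740)) = 7658/((2*I*√685)) = 7658*(-I*√685/1370) = -3829*I*√685/685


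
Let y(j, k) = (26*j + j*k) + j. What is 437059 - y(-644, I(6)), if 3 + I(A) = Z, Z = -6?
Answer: 448651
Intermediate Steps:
I(A) = -9 (I(A) = -3 - 6 = -9)
y(j, k) = 27*j + j*k
437059 - y(-644, I(6)) = 437059 - (-644)*(27 - 9) = 437059 - (-644)*18 = 437059 - 1*(-11592) = 437059 + 11592 = 448651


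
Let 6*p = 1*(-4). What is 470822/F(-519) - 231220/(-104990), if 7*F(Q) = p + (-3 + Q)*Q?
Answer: 61299407741/4266541624 ≈ 14.367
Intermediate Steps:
p = -⅔ (p = (1*(-4))/6 = (⅙)*(-4) = -⅔ ≈ -0.66667)
F(Q) = -2/21 + Q*(-3 + Q)/7 (F(Q) = (-⅔ + (-3 + Q)*Q)/7 = (-⅔ + Q*(-3 + Q))/7 = -2/21 + Q*(-3 + Q)/7)
470822/F(-519) - 231220/(-104990) = 470822/(-2/21 - 3/7*(-519) + (⅐)*(-519)²) - 231220/(-104990) = 470822/(-2/21 + 1557/7 + (⅐)*269361) - 231220*(-1/104990) = 470822/(-2/21 + 1557/7 + 269361/7) + 23122/10499 = 470822/(812752/21) + 23122/10499 = 470822*(21/812752) + 23122/10499 = 4943631/406376 + 23122/10499 = 61299407741/4266541624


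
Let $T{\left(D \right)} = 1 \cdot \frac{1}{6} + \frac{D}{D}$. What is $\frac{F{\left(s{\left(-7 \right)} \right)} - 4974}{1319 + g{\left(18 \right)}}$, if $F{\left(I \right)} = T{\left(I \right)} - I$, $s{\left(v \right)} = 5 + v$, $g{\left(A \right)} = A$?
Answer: $- \frac{29825}{8022} \approx -3.7179$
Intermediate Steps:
$T{\left(D \right)} = \frac{7}{6}$ ($T{\left(D \right)} = 1 \cdot \frac{1}{6} + 1 = \frac{1}{6} + 1 = \frac{7}{6}$)
$F{\left(I \right)} = \frac{7}{6} - I$
$\frac{F{\left(s{\left(-7 \right)} \right)} - 4974}{1319 + g{\left(18 \right)}} = \frac{\left(\frac{7}{6} - \left(5 - 7\right)\right) - 4974}{1319 + 18} = \frac{\left(\frac{7}{6} - -2\right) - 4974}{1337} = \left(\left(\frac{7}{6} + 2\right) - 4974\right) \frac{1}{1337} = \left(\frac{19}{6} - 4974\right) \frac{1}{1337} = \left(- \frac{29825}{6}\right) \frac{1}{1337} = - \frac{29825}{8022}$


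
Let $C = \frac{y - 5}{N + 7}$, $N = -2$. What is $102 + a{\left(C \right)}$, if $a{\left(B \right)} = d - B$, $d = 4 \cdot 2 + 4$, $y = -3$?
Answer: $\frac{578}{5} \approx 115.6$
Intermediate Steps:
$C = - \frac{8}{5}$ ($C = \frac{-3 - 5}{-2 + 7} = - \frac{8}{5} \approx -1.6$)
$d = 12$ ($d = 8 + 4 = 12$)
$a{\left(B \right)} = 12 - B$
$102 + a{\left(C \right)} = 102 + \left(12 - - \frac{8}{5}\right) = 102 + \left(12 + \frac{8}{5}\right) = 102 + \frac{68}{5} = \frac{578}{5}$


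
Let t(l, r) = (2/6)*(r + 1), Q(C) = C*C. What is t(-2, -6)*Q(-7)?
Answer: -245/3 ≈ -81.667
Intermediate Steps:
Q(C) = C**2
t(l, r) = 1/3 + r/3 (t(l, r) = (2*(1/6))*(1 + r) = (1 + r)/3 = 1/3 + r/3)
t(-2, -6)*Q(-7) = (1/3 + (1/3)*(-6))*(-7)**2 = (1/3 - 2)*49 = -5/3*49 = -245/3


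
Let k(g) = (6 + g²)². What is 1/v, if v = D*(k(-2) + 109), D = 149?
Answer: 1/31141 ≈ 3.2112e-5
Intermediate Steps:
v = 31141 (v = 149*((6 + (-2)²)² + 109) = 149*((6 + 4)² + 109) = 149*(10² + 109) = 149*(100 + 109) = 149*209 = 31141)
1/v = 1/31141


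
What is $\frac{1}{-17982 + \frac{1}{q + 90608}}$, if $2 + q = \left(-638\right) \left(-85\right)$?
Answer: $- \frac{144836}{2604440951} \approx -5.5611 \cdot 10^{-5}$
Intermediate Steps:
$q = 54228$ ($q = -2 - -54230 = -2 + 54230 = 54228$)
$\frac{1}{-17982 + \frac{1}{q + 90608}} = \frac{1}{-17982 + \frac{1}{54228 + 90608}} = \frac{1}{-17982 + \frac{1}{144836}} = \frac{1}{- \frac{2604440951}{144836}} = - \frac{144836}{2604440951}$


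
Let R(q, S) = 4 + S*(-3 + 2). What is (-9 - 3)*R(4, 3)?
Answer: -12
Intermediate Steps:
R(q, S) = 4 - S (R(q, S) = 4 + S*(-1) = 4 - S)
(-9 - 3)*R(4, 3) = (-9 - 3)*(4 - 1*3) = -12*(4 - 3) = -12*1 = -12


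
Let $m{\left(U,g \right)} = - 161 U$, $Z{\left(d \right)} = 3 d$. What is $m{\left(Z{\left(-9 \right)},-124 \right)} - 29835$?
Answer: $-25488$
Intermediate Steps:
$m{\left(Z{\left(-9 \right)},-124 \right)} - 29835 = - 161 \cdot 3 \left(-9\right) - 29835 = \left(-161\right) \left(-27\right) - 29835 = 4347 - 29835 = -25488$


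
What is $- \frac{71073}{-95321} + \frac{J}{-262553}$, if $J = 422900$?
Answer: $- \frac{21650821531}{25026814513} \approx -0.8651$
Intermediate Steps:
$- \frac{71073}{-95321} + \frac{J}{-262553} = - \frac{71073}{-95321} + \frac{422900}{-262553} = \left(-71073\right) \left(- \frac{1}{95321}\right) + 422900 \left(- \frac{1}{262553}\right) = \frac{71073}{95321} - \frac{422900}{262553} = - \frac{21650821531}{25026814513}$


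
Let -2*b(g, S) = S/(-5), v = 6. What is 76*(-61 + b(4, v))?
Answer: -22952/5 ≈ -4590.4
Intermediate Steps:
b(g, S) = S/10 (b(g, S) = -S/(2*(-5)) = -S*(-1)/(2*5) = -(-1)*S/10 = S/10)
76*(-61 + b(4, v)) = 76*(-61 + (⅒)*6) = 76*(-61 + ⅗) = 76*(-302/5) = -22952/5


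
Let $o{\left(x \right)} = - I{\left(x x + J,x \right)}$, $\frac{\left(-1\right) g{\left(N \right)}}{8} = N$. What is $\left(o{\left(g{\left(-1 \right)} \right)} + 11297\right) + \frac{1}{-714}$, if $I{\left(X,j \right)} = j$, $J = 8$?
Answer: $\frac{8060345}{714} \approx 11289.0$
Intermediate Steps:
$g{\left(N \right)} = - 8 N$
$o{\left(x \right)} = - x$
$\left(o{\left(g{\left(-1 \right)} \right)} + 11297\right) + \frac{1}{-714} = \left(- \left(-8\right) \left(-1\right) + 11297\right) + \frac{1}{-714} = \left(\left(-1\right) 8 + 11297\right) - \frac{1}{714} = \left(-8 + 11297\right) - \frac{1}{714} = 11289 - \frac{1}{714} = \frac{8060345}{714}$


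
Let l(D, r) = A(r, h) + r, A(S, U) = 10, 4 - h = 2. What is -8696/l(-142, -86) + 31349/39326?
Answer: 86090355/747194 ≈ 115.22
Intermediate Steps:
h = 2 (h = 4 - 1*2 = 4 - 2 = 2)
l(D, r) = 10 + r
-8696/l(-142, -86) + 31349/39326 = -8696/(10 - 86) + 31349/39326 = -8696/(-76) + 31349*(1/39326) = -8696*(-1/76) + 31349/39326 = 2174/19 + 31349/39326 = 86090355/747194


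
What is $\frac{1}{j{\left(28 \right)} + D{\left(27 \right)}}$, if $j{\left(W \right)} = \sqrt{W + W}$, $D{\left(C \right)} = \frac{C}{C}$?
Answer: $- \frac{1}{55} + \frac{2 \sqrt{14}}{55} \approx 0.11788$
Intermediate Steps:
$D{\left(C \right)} = 1$
$j{\left(W \right)} = \sqrt{2} \sqrt{W}$ ($j{\left(W \right)} = \sqrt{2 W} = \sqrt{2} \sqrt{W}$)
$\frac{1}{j{\left(28 \right)} + D{\left(27 \right)}} = \frac{1}{\sqrt{2} \sqrt{28} + 1} = \frac{1}{\sqrt{2} \cdot 2 \sqrt{7} + 1} = \frac{1}{2 \sqrt{14} + 1} = \frac{1}{1 + 2 \sqrt{14}}$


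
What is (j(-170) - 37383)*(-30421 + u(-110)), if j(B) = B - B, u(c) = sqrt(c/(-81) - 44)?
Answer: 1137228243 - 12461*I*sqrt(3454)/3 ≈ 1.1372e+9 - 2.4411e+5*I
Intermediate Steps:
u(c) = sqrt(-44 - c/81) (u(c) = sqrt(c*(-1/81) - 44) = sqrt(-c/81 - 44) = sqrt(-44 - c/81))
j(B) = 0
(j(-170) - 37383)*(-30421 + u(-110)) = (0 - 37383)*(-30421 + sqrt(-3564 - 1*(-110))/9) = -37383*(-30421 + sqrt(-3564 + 110)/9) = -37383*(-30421 + sqrt(-3454)/9) = -37383*(-30421 + (I*sqrt(3454))/9) = -37383*(-30421 + I*sqrt(3454)/9) = 1137228243 - 12461*I*sqrt(3454)/3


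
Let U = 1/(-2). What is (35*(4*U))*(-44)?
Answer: 3080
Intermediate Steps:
U = -1/2 (U = 1*(-1/2) = -1/2 ≈ -0.50000)
(35*(4*U))*(-44) = (35*(4*(-1/2)))*(-44) = (35*(-2))*(-44) = -70*(-44) = 3080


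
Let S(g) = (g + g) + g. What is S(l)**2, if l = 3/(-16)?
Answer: 81/256 ≈ 0.31641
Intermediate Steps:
l = -3/16 (l = 3*(-1/16) = -3/16 ≈ -0.18750)
S(g) = 3*g (S(g) = 2*g + g = 3*g)
S(l)**2 = (3*(-3/16))**2 = (-9/16)**2 = 81/256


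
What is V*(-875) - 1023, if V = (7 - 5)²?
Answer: -4523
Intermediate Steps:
V = 4 (V = 2² = 4)
V*(-875) - 1023 = 4*(-875) - 1023 = -3500 - 1023 = -4523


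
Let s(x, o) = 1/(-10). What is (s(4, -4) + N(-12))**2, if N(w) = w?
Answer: 14641/100 ≈ 146.41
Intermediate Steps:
s(x, o) = -1/10
(s(4, -4) + N(-12))**2 = (-1/10 - 12)**2 = (-121/10)**2 = 14641/100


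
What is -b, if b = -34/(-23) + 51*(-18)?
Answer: 21080/23 ≈ 916.52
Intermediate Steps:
b = -21080/23 (b = -34*(-1/23) - 918 = 34/23 - 918 = -21080/23 ≈ -916.52)
-b = -1*(-21080/23) = 21080/23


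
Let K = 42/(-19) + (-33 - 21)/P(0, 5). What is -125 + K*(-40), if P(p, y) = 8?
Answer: 4435/19 ≈ 233.42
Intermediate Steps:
K = -681/76 (K = 42/(-19) + (-33 - 21)/8 = 42*(-1/19) - 54*⅛ = -42/19 - 27/4 = -681/76 ≈ -8.9605)
-125 + K*(-40) = -125 - 681/76*(-40) = -125 + 6810/19 = 4435/19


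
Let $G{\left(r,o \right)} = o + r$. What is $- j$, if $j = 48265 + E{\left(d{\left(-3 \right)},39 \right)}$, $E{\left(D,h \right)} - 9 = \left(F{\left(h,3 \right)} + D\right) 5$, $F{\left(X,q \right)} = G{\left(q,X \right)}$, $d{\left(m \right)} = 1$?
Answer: $-48489$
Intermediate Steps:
$F{\left(X,q \right)} = X + q$
$E{\left(D,h \right)} = 24 + 5 D + 5 h$ ($E{\left(D,h \right)} = 9 + \left(\left(h + 3\right) + D\right) 5 = 9 + \left(\left(3 + h\right) + D\right) 5 = 9 + \left(3 + D + h\right) 5 = 9 + \left(15 + 5 D + 5 h\right) = 24 + 5 D + 5 h$)
$j = 48489$ ($j = 48265 + \left(24 + 5 \cdot 1 + 5 \cdot 39\right) = 48265 + \left(24 + 5 + 195\right) = 48265 + 224 = 48489$)
$- j = \left(-1\right) 48489 = -48489$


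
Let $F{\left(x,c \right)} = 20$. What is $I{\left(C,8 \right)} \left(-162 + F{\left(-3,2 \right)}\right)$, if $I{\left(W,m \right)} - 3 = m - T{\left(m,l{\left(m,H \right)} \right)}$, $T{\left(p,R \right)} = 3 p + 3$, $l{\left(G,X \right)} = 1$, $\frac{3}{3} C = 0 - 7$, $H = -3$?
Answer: $2272$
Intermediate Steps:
$C = -7$ ($C = 0 - 7 = -7$)
$T{\left(p,R \right)} = 3 + 3 p$
$I{\left(W,m \right)} = - 2 m$ ($I{\left(W,m \right)} = 3 - \left(3 + 2 m\right) = - 2 m$)
$I{\left(C,8 \right)} \left(-162 + F{\left(-3,2 \right)}\right) = \left(-2\right) 8 \left(-162 + 20\right) = \left(-16\right) \left(-142\right) = 2272$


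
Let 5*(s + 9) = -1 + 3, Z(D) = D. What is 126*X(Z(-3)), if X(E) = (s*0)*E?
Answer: 0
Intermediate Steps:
s = -43/5 (s = -9 + (-1 + 3)/5 = -9 + (⅕)*2 = -9 + ⅖ = -43/5 ≈ -8.6000)
X(E) = 0 (X(E) = (-43/5*0)*E = 0*E = 0)
126*X(Z(-3)) = 126*0 = 0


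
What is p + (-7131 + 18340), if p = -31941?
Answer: -20732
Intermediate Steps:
p + (-7131 + 18340) = -31941 + (-7131 + 18340) = -31941 + 11209 = -20732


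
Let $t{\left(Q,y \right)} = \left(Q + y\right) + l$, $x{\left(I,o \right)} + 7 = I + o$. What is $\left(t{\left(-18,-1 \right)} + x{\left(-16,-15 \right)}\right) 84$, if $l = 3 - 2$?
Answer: $-4704$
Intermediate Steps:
$l = 1$
$x{\left(I,o \right)} = -7 + I + o$ ($x{\left(I,o \right)} = -7 + \left(I + o\right) = -7 + I + o$)
$t{\left(Q,y \right)} = 1 + Q + y$ ($t{\left(Q,y \right)} = \left(Q + y\right) + 1 = 1 + Q + y$)
$\left(t{\left(-18,-1 \right)} + x{\left(-16,-15 \right)}\right) 84 = \left(\left(1 - 18 - 1\right) - 38\right) 84 = \left(-18 - 38\right) 84 = \left(-56\right) 84 = -4704$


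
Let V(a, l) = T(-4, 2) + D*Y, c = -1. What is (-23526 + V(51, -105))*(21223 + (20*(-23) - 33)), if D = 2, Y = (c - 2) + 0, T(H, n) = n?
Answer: -487776900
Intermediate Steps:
Y = -3 (Y = (-1 - 2) + 0 = -3 + 0 = -3)
V(a, l) = -4 (V(a, l) = 2 + 2*(-3) = 2 - 6 = -4)
(-23526 + V(51, -105))*(21223 + (20*(-23) - 33)) = (-23526 - 4)*(21223 + (20*(-23) - 33)) = -23530*(21223 + (-460 - 33)) = -23530*(21223 - 493) = -23530*20730 = -487776900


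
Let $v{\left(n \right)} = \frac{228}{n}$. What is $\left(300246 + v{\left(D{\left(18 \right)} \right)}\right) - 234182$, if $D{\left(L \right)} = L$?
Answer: $\frac{198230}{3} \approx 66077.0$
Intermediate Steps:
$\left(300246 + v{\left(D{\left(18 \right)} \right)}\right) - 234182 = \left(300246 + \frac{228}{18}\right) - 234182 = \left(300246 + 228 \cdot \frac{1}{18}\right) - 234182 = \left(300246 + \frac{38}{3}\right) - 234182 = \frac{900776}{3} - 234182 = \frac{198230}{3}$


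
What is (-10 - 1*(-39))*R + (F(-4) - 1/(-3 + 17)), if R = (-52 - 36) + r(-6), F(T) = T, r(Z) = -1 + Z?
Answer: -38627/14 ≈ -2759.1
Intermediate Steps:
R = -95 (R = (-52 - 36) + (-1 - 6) = -88 - 7 = -95)
(-10 - 1*(-39))*R + (F(-4) - 1/(-3 + 17)) = (-10 - 1*(-39))*(-95) + (-4 - 1/(-3 + 17)) = (-10 + 39)*(-95) + (-4 - 1/14) = 29*(-95) + (-4 - 1*1/14) = -2755 + (-4 - 1/14) = -2755 - 57/14 = -38627/14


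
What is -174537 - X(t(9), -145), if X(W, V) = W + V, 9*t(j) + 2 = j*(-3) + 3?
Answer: -1569502/9 ≈ -1.7439e+5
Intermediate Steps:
t(j) = ⅑ - j/3 (t(j) = -2/9 + (j*(-3) + 3)/9 = -2/9 + (-3*j + 3)/9 = -2/9 + (3 - 3*j)/9 = -2/9 + (⅓ - j/3) = ⅑ - j/3)
X(W, V) = V + W
-174537 - X(t(9), -145) = -174537 - (-145 + (⅑ - ⅓*9)) = -174537 - (-145 + (⅑ - 3)) = -174537 - (-145 - 26/9) = -174537 - 1*(-1331/9) = -174537 + 1331/9 = -1569502/9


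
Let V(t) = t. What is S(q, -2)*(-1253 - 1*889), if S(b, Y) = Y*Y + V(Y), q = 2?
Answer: -4284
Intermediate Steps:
S(b, Y) = Y + Y**2 (S(b, Y) = Y*Y + Y = Y**2 + Y = Y + Y**2)
S(q, -2)*(-1253 - 1*889) = (-2*(1 - 2))*(-1253 - 1*889) = (-2*(-1))*(-1253 - 889) = 2*(-2142) = -4284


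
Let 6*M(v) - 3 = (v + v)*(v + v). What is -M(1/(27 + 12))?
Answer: -4567/9126 ≈ -0.50044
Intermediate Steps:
M(v) = 1/2 + 2*v**2/3 (M(v) = 1/2 + ((v + v)*(v + v))/6 = 1/2 + ((2*v)*(2*v))/6 = 1/2 + (4*v**2)/6 = 1/2 + 2*v**2/3)
-M(1/(27 + 12)) = -(1/2 + 2*(1/(27 + 12))**2/3) = -(1/2 + 2*(1/39)**2/3) = -(1/2 + (2/3)*(1/1521)) = -(1/2 + 2/4563) = -1*4567/9126 = -4567/9126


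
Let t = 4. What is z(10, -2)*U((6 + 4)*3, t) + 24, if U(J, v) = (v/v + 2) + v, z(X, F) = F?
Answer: 10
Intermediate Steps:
U(J, v) = 3 + v (U(J, v) = (1 + 2) + v = 3 + v)
z(10, -2)*U((6 + 4)*3, t) + 24 = -2*(3 + 4) + 24 = -2*7 + 24 = -14 + 24 = 10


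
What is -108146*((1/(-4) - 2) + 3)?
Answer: -162219/2 ≈ -81110.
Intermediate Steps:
-108146*((1/(-4) - 2) + 3) = -108146*((-1/4 - 2) + 3) = -108146*(-9/4 + 3) = -108146*3/4 = -162219/2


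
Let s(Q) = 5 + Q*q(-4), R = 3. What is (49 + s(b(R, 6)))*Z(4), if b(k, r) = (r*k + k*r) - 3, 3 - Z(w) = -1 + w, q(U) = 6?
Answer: 0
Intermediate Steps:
Z(w) = 4 - w (Z(w) = 3 - (-1 + w) = 3 + (1 - w) = 4 - w)
b(k, r) = -3 + 2*k*r (b(k, r) = (k*r + k*r) - 3 = 2*k*r - 3 = -3 + 2*k*r)
s(Q) = 5 + 6*Q (s(Q) = 5 + Q*6 = 5 + 6*Q)
(49 + s(b(R, 6)))*Z(4) = (49 + (5 + 6*(-3 + 2*3*6)))*(4 - 1*4) = (49 + (5 + 6*(-3 + 36)))*(4 - 4) = (49 + (5 + 6*33))*0 = (49 + (5 + 198))*0 = (49 + 203)*0 = 252*0 = 0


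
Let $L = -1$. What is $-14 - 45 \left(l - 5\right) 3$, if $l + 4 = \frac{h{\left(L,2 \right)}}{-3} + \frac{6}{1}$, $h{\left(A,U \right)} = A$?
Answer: $346$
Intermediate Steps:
$l = \frac{7}{3}$ ($l = -4 + \left(- \frac{1}{-3} + \frac{6}{1}\right) = -4 + \left(\left(-1\right) \left(- \frac{1}{3}\right) + 6 \cdot 1\right) = -4 + \left(\frac{1}{3} + 6\right) = -4 + \frac{19}{3} = \frac{7}{3} \approx 2.3333$)
$-14 - 45 \left(l - 5\right) 3 = -14 - 45 \left(\frac{7}{3} - 5\right) 3 = -14 - 45 \left(\left(- \frac{8}{3}\right) 3\right) = -14 - -360 = -14 + 360 = 346$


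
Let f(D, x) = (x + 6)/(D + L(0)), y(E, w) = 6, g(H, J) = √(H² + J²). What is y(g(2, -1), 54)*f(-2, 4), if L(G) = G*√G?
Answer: -30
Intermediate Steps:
L(G) = G^(3/2)
f(D, x) = (6 + x)/D (f(D, x) = (x + 6)/(D + 0^(3/2)) = (6 + x)/(D + 0) = (6 + x)/D)
y(g(2, -1), 54)*f(-2, 4) = 6*((6 + 4)/(-2)) = 6*(-½*10) = 6*(-5) = -30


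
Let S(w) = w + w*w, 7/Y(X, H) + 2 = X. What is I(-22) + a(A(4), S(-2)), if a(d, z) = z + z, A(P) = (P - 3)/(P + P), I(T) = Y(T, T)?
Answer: 89/24 ≈ 3.7083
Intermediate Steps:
Y(X, H) = 7/(-2 + X)
I(T) = 7/(-2 + T)
A(P) = (-3 + P)/(2*P) (A(P) = (-3 + P)/((2*P)) = (-3 + P)*(1/(2*P)) = (-3 + P)/(2*P))
S(w) = w + w**2
a(d, z) = 2*z
I(-22) + a(A(4), S(-2)) = 7/(-2 - 22) + 2*(-2*(1 - 2)) = 7/(-24) + 2*(-2*(-1)) = 7*(-1/24) + 2*2 = -7/24 + 4 = 89/24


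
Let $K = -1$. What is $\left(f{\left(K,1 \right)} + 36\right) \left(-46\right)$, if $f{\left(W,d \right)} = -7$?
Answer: $-1334$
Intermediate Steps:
$\left(f{\left(K,1 \right)} + 36\right) \left(-46\right) = \left(-7 + 36\right) \left(-46\right) = 29 \left(-46\right) = -1334$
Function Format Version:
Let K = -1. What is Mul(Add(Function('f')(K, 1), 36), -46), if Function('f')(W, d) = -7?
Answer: -1334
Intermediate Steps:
Mul(Add(Function('f')(K, 1), 36), -46) = Mul(Add(-7, 36), -46) = Mul(29, -46) = -1334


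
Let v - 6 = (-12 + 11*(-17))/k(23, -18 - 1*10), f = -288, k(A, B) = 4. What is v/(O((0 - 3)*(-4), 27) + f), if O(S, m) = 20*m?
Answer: -25/144 ≈ -0.17361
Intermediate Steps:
v = -175/4 (v = 6 + (-12 + 11*(-17))/4 = 6 + (-12 - 187)*(¼) = 6 - 199*¼ = 6 - 199/4 = -175/4 ≈ -43.750)
v/(O((0 - 3)*(-4), 27) + f) = -175/(4*(20*27 - 288)) = -175/(4*(540 - 288)) = -175/4/252 = -175/4*1/252 = -25/144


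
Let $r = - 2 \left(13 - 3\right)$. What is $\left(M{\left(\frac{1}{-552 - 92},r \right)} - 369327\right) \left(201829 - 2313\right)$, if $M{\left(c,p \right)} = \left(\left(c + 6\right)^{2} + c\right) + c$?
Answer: $- \frac{7639381907525889}{103684} \approx -7.368 \cdot 10^{10}$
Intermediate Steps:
$r = -20$ ($r = \left(-2\right) 10 = -20$)
$M{\left(c,p \right)} = \left(6 + c\right)^{2} + 2 c$ ($M{\left(c,p \right)} = \left(\left(6 + c\right)^{2} + c\right) + c = \left(c + \left(6 + c\right)^{2}\right) + c = \left(6 + c\right)^{2} + 2 c$)
$\left(M{\left(\frac{1}{-552 - 92},r \right)} - 369327\right) \left(201829 - 2313\right) = \left(\left(\left(6 + \frac{1}{-552 - 92}\right)^{2} + \frac{2}{-552 - 92}\right) - 369327\right) \left(201829 - 2313\right) = \left(\left(\left(6 + \frac{1}{-644}\right)^{2} + \frac{2}{-644}\right) - 369327\right) 199516 = \left(\left(\left(6 - \frac{1}{644}\right)^{2} + 2 \left(- \frac{1}{644}\right)\right) - 369327\right) 199516 = \left(\left(\left(\frac{3863}{644}\right)^{2} - \frac{1}{322}\right) - 369327\right) 199516 = \left(\left(\frac{14922769}{414736} - \frac{1}{322}\right) - 369327\right) 199516 = \left(\frac{14921481}{414736} - 369327\right) 199516 = \left(- \frac{153158281191}{414736}\right) 199516 = - \frac{7639381907525889}{103684}$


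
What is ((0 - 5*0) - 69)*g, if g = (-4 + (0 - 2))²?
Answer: -2484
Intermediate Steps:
g = 36 (g = (-4 - 2)² = (-6)² = 36)
((0 - 5*0) - 69)*g = ((0 - 5*0) - 69)*36 = ((0 + 0) - 69)*36 = (0 - 69)*36 = -69*36 = -2484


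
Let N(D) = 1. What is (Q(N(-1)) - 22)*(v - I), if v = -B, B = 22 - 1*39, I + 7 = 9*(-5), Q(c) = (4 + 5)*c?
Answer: -897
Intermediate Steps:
Q(c) = 9*c
I = -52 (I = -7 + 9*(-5) = -7 - 45 = -52)
B = -17 (B = 22 - 39 = -17)
v = 17 (v = -1*(-17) = 17)
(Q(N(-1)) - 22)*(v - I) = (9*1 - 22)*(17 - 1*(-52)) = (9 - 22)*(17 + 52) = -13*69 = -897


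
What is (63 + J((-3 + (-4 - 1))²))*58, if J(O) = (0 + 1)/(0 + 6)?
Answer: 10991/3 ≈ 3663.7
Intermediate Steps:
J(O) = ⅙ (J(O) = 1/6 = 1*(⅙) = ⅙)
(63 + J((-3 + (-4 - 1))²))*58 = (63 + ⅙)*58 = (379/6)*58 = 10991/3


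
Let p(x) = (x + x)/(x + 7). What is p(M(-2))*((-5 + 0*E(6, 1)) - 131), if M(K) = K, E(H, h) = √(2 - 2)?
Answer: 544/5 ≈ 108.80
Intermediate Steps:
E(H, h) = 0 (E(H, h) = √0 = 0)
p(x) = 2*x/(7 + x) (p(x) = (2*x)/(7 + x) = 2*x/(7 + x))
p(M(-2))*((-5 + 0*E(6, 1)) - 131) = (2*(-2)/(7 - 2))*((-5 + 0*0) - 131) = (2*(-2)/5)*((-5 + 0) - 131) = (2*(-2)*(⅕))*(-5 - 131) = -⅘*(-136) = 544/5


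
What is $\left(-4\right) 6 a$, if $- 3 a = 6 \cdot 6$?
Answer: $288$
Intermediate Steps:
$a = -12$ ($a = - \frac{6 \cdot 6}{3} = \left(- \frac{1}{3}\right) 36 = -12$)
$\left(-4\right) 6 a = \left(-4\right) 6 \left(-12\right) = \left(-24\right) \left(-12\right) = 288$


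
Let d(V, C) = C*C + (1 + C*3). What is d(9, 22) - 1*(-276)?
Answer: 827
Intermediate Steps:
d(V, C) = 1 + C² + 3*C (d(V, C) = C² + (1 + 3*C) = 1 + C² + 3*C)
d(9, 22) - 1*(-276) = (1 + 22² + 3*22) - 1*(-276) = (1 + 484 + 66) + 276 = 551 + 276 = 827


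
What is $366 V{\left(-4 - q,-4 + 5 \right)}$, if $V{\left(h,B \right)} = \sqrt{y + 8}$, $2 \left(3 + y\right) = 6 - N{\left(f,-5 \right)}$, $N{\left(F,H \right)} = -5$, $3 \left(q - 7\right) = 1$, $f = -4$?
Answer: $183 \sqrt{42} \approx 1186.0$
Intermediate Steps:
$q = \frac{22}{3}$ ($q = 7 + \frac{1}{3} \cdot 1 = 7 + \frac{1}{3} = \frac{22}{3} \approx 7.3333$)
$y = \frac{5}{2}$ ($y = -3 + \frac{6 - -5}{2} = -3 + \frac{6 + 5}{2} = -3 + \frac{1}{2} \cdot 11 = -3 + \frac{11}{2} = \frac{5}{2} \approx 2.5$)
$V{\left(h,B \right)} = \frac{\sqrt{42}}{2}$ ($V{\left(h,B \right)} = \sqrt{\frac{5}{2} + 8} = \sqrt{\frac{21}{2}} = \frac{\sqrt{42}}{2}$)
$366 V{\left(-4 - q,-4 + 5 \right)} = 366 \frac{\sqrt{42}}{2} = 183 \sqrt{42}$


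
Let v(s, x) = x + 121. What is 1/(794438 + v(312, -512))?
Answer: 1/794047 ≈ 1.2594e-6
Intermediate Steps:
v(s, x) = 121 + x
1/(794438 + v(312, -512)) = 1/(794438 + (121 - 512)) = 1/(794438 - 391) = 1/794047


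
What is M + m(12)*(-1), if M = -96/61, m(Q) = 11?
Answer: -767/61 ≈ -12.574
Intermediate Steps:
M = -96/61 (M = -96*1/61 = -96/61 ≈ -1.5738)
M + m(12)*(-1) = -96/61 + 11*(-1) = -96/61 - 11 = -767/61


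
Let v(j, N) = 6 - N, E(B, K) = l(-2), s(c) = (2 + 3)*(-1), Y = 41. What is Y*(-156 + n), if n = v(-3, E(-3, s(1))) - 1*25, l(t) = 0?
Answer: -7175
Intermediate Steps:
s(c) = -5 (s(c) = 5*(-1) = -5)
E(B, K) = 0
n = -19 (n = (6 - 1*0) - 1*25 = (6 + 0) - 25 = 6 - 25 = -19)
Y*(-156 + n) = 41*(-156 - 19) = 41*(-175) = -7175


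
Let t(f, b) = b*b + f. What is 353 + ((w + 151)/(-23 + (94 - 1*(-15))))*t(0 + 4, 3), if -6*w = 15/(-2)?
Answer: 129349/344 ≈ 376.01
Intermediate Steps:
t(f, b) = f + b² (t(f, b) = b² + f = f + b²)
w = 5/4 (w = -5/(2*(-2)) = -5*(-1)/(2*2) = -⅙*(-15/2) = 5/4 ≈ 1.2500)
353 + ((w + 151)/(-23 + (94 - 1*(-15))))*t(0 + 4, 3) = 353 + ((5/4 + 151)/(-23 + (94 - 1*(-15))))*((0 + 4) + 3²) = 353 + (609/(4*(-23 + (94 + 15))))*(4 + 9) = 353 + (609/(4*(-23 + 109)))*13 = 353 + ((609/4)/86)*13 = 353 + ((609/4)*(1/86))*13 = 353 + (609/344)*13 = 353 + 7917/344 = 129349/344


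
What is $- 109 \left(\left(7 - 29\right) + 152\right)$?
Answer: $-14170$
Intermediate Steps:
$- 109 \left(\left(7 - 29\right) + 152\right) = - 109 \left(-22 + 152\right) = \left(-109\right) 130 = -14170$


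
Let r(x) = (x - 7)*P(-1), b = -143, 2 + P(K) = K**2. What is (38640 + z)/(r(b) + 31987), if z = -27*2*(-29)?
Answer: 40206/32137 ≈ 1.2511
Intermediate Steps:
P(K) = -2 + K**2
z = 1566 (z = -54*(-29) = 1566)
r(x) = 7 - x (r(x) = (x - 7)*(-2 + (-1)**2) = (-7 + x)*(-2 + 1) = (-7 + x)*(-1) = 7 - x)
(38640 + z)/(r(b) + 31987) = (38640 + 1566)/((7 - 1*(-143)) + 31987) = 40206/((7 + 143) + 31987) = 40206/(150 + 31987) = 40206/32137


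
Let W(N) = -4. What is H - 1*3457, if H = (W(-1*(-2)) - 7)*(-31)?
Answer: -3116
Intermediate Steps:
H = 341 (H = (-4 - 7)*(-31) = -11*(-31) = 341)
H - 1*3457 = 341 - 1*3457 = 341 - 3457 = -3116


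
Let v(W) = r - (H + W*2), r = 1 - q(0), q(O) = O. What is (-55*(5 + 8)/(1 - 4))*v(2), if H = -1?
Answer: -1430/3 ≈ -476.67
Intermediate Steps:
r = 1 (r = 1 - 1*0 = 1 + 0 = 1)
v(W) = 2 - 2*W (v(W) = 1 - (-1 + W*2) = 1 - (-1 + 2*W) = 1 + (1 - 2*W) = 2 - 2*W)
(-55*(5 + 8)/(1 - 4))*v(2) = (-55*(5 + 8)/(1 - 4))*(2 - 2*2) = (-55*13/(-3))*(2 - 4) = -(-55)*13/3*(-2) = -55*(-13/3)*(-2) = (715/3)*(-2) = -1430/3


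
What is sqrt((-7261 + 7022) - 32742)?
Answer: I*sqrt(32981) ≈ 181.61*I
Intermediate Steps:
sqrt((-7261 + 7022) - 32742) = sqrt(-239 - 32742) = sqrt(-32981) = I*sqrt(32981)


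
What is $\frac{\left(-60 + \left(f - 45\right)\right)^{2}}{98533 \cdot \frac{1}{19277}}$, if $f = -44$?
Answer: $\frac{427968677}{98533} \approx 4343.4$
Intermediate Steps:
$\frac{\left(-60 + \left(f - 45\right)\right)^{2}}{98533 \cdot \frac{1}{19277}} = \frac{\left(-60 - 89\right)^{2}}{98533 \cdot \frac{1}{19277}} = \frac{\left(-60 - 89\right)^{2}}{\frac{98533}{19277}} = \left(-149\right)^{2} \cdot \frac{19277}{98533} = 22201 \cdot \frac{19277}{98533} = \frac{427968677}{98533}$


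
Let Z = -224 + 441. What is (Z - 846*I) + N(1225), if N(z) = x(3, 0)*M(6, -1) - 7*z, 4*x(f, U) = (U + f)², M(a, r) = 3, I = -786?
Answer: 2626419/4 ≈ 6.5661e+5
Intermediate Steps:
Z = 217
x(f, U) = (U + f)²/4
N(z) = 27/4 - 7*z (N(z) = ((0 + 3)²/4)*3 - 7*z = ((¼)*3²)*3 - 7*z = ((¼)*9)*3 - 7*z = (9/4)*3 - 7*z = 27/4 - 7*z)
(Z - 846*I) + N(1225) = (217 - 846*(-786)) + (27/4 - 7*1225) = (217 + 664956) + (27/4 - 8575) = 665173 - 34273/4 = 2626419/4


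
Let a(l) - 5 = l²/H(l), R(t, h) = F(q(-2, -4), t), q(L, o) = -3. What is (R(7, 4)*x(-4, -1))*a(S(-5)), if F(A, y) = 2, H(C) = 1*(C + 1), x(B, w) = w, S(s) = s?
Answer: 5/2 ≈ 2.5000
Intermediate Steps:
H(C) = 1 + C (H(C) = 1*(1 + C) = 1 + C)
R(t, h) = 2
a(l) = 5 + l²/(1 + l)
(R(7, 4)*x(-4, -1))*a(S(-5)) = (2*(-1))*((5 + (-5)² + 5*(-5))/(1 - 5)) = -2*(5 + 25 - 25)/(-4) = -(-1)*5/2 = -2*(-5/4) = 5/2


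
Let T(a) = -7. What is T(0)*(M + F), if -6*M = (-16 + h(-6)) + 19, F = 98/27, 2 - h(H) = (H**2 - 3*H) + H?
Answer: -4081/54 ≈ -75.574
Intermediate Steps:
h(H) = 2 - H**2 + 2*H (h(H) = 2 - ((H**2 - 3*H) + H) = 2 - (H**2 - 2*H) = 2 + (-H**2 + 2*H) = 2 - H**2 + 2*H)
F = 98/27 (F = 98*(1/27) = 98/27 ≈ 3.6296)
M = 43/6 (M = -((-16 + (2 - 1*(-6)**2 + 2*(-6))) + 19)/6 = -((-16 + (2 - 1*36 - 12)) + 19)/6 = -((-16 + (2 - 36 - 12)) + 19)/6 = -((-16 - 46) + 19)/6 = -(-62 + 19)/6 = -1/6*(-43) = 43/6 ≈ 7.1667)
T(0)*(M + F) = -7*(43/6 + 98/27) = -7*583/54 = -4081/54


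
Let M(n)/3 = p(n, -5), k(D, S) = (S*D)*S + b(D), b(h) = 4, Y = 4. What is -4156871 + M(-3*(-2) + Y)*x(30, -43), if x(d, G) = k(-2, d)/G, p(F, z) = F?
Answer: -178691573/43 ≈ -4.1556e+6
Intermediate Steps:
k(D, S) = 4 + D*S² (k(D, S) = (S*D)*S + 4 = (D*S)*S + 4 = D*S² + 4 = 4 + D*S²)
M(n) = 3*n
x(d, G) = (4 - 2*d²)/G
-4156871 + M(-3*(-2) + Y)*x(30, -43) = -4156871 + (3*(-3*(-2) + 4))*(2*(2 - 1*30²)/(-43)) = -4156871 + (3*(6 + 4))*(2*(-1/43)*(2 - 1*900)) = -4156871 + (3*10)*(2*(-1/43)*(2 - 900)) = -4156871 + 30*(2*(-1/43)*(-898)) = -4156871 + 30*(1796/43) = -4156871 + 53880/43 = -178691573/43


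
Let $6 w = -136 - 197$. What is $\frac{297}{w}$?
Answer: $- \frac{198}{37} \approx -5.3513$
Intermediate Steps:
$w = - \frac{111}{2}$ ($w = \frac{-136 - 197}{6} = \frac{1}{6} \left(-333\right) = - \frac{111}{2} \approx -55.5$)
$\frac{297}{w} = \frac{297}{- \frac{111}{2}} = 297 \left(- \frac{2}{111}\right) = - \frac{198}{37}$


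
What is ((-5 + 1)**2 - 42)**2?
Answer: 676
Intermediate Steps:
((-5 + 1)**2 - 42)**2 = ((-4)**2 - 42)**2 = (16 - 42)**2 = (-26)**2 = 676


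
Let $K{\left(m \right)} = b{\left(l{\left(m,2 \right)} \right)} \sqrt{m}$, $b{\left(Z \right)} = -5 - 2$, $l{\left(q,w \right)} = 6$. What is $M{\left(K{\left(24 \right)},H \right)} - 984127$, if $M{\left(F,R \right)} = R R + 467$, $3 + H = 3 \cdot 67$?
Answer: $-944456$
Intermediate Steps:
$H = 198$ ($H = -3 + 3 \cdot 67 = -3 + 201 = 198$)
$b{\left(Z \right)} = -7$ ($b{\left(Z \right)} = -5 - 2 = -7$)
$K{\left(m \right)} = - 7 \sqrt{m}$
$M{\left(F,R \right)} = 467 + R^{2}$ ($M{\left(F,R \right)} = R^{2} + 467 = 467 + R^{2}$)
$M{\left(K{\left(24 \right)},H \right)} - 984127 = \left(467 + 198^{2}\right) - 984127 = \left(467 + 39204\right) - 984127 = 39671 - 984127 = -944456$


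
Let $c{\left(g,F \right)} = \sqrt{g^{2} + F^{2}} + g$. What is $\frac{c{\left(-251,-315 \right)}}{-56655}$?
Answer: $\frac{251}{56655} - \frac{\sqrt{162226}}{56655} \approx -0.0026789$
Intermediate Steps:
$c{\left(g,F \right)} = g + \sqrt{F^{2} + g^{2}}$ ($c{\left(g,F \right)} = \sqrt{F^{2} + g^{2}} + g = g + \sqrt{F^{2} + g^{2}}$)
$\frac{c{\left(-251,-315 \right)}}{-56655} = \frac{-251 + \sqrt{\left(-315\right)^{2} + \left(-251\right)^{2}}}{-56655} = \left(-251 + \sqrt{99225 + 63001}\right) \left(- \frac{1}{56655}\right) = \left(-251 + \sqrt{162226}\right) \left(- \frac{1}{56655}\right) = \frac{251}{56655} - \frac{\sqrt{162226}}{56655}$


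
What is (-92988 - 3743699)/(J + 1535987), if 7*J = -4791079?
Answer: -26856809/5960830 ≈ -4.5055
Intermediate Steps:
J = -4791079/7 (J = (⅐)*(-4791079) = -4791079/7 ≈ -6.8444e+5)
(-92988 - 3743699)/(J + 1535987) = (-92988 - 3743699)/(-4791079/7 + 1535987) = -3836687/5960830/7 = -3836687*7/5960830 = -26856809/5960830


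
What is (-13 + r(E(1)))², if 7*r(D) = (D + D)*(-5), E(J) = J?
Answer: 10201/49 ≈ 208.18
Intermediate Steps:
r(D) = -10*D/7 (r(D) = ((D + D)*(-5))/7 = ((2*D)*(-5))/7 = (-10*D)/7 = -10*D/7)
(-13 + r(E(1)))² = (-13 - 10/7*1)² = (-13 - 10/7)² = (-101/7)² = 10201/49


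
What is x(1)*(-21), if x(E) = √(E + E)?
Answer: -21*√2 ≈ -29.698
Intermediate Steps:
x(E) = √2*√E (x(E) = √(2*E) = √2*√E)
x(1)*(-21) = (√2*√1)*(-21) = (√2*1)*(-21) = √2*(-21) = -21*√2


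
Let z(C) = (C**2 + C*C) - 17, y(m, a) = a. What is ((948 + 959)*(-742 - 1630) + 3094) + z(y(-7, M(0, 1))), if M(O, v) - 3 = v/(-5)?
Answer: -113007783/25 ≈ -4.5203e+6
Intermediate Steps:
M(O, v) = 3 - v/5 (M(O, v) = 3 + v/(-5) = 3 + v*(-1/5) = 3 - v/5)
z(C) = -17 + 2*C**2 (z(C) = (C**2 + C**2) - 17 = 2*C**2 - 17 = -17 + 2*C**2)
((948 + 959)*(-742 - 1630) + 3094) + z(y(-7, M(0, 1))) = ((948 + 959)*(-742 - 1630) + 3094) + (-17 + 2*(3 - 1/5*1)**2) = (1907*(-2372) + 3094) + (-17 + 2*(3 - 1/5)**2) = (-4523404 + 3094) + (-17 + 2*(14/5)**2) = -4520310 + (-17 + 2*(196/25)) = -4520310 + (-17 + 392/25) = -4520310 - 33/25 = -113007783/25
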